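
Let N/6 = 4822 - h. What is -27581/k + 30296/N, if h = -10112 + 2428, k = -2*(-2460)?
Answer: -160042633/30764760 ≈ -5.2021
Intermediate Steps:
k = 4920
h = -7684
N = 75036 (N = 6*(4822 - 1*(-7684)) = 6*(4822 + 7684) = 6*12506 = 75036)
-27581/k + 30296/N = -27581/4920 + 30296/75036 = -27581*1/4920 + 30296*(1/75036) = -27581/4920 + 7574/18759 = -160042633/30764760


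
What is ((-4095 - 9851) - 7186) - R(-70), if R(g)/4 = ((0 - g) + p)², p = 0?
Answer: -40732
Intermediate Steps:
R(g) = 4*g² (R(g) = 4*((0 - g) + 0)² = 4*(-g + 0)² = 4*(-g)² = 4*g²)
((-4095 - 9851) - 7186) - R(-70) = ((-4095 - 9851) - 7186) - 4*(-70)² = (-13946 - 7186) - 4*4900 = -21132 - 1*19600 = -21132 - 19600 = -40732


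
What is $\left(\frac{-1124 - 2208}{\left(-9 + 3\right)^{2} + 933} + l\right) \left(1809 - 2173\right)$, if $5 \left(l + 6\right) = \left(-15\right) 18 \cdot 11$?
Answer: $\frac{12520144}{57} \approx 2.1965 \cdot 10^{5}$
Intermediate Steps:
$l = -600$ ($l = -6 + \frac{\left(-15\right) 18 \cdot 11}{5} = -6 + \frac{\left(-270\right) 11}{5} = -6 + \frac{1}{5} \left(-2970\right) = -6 - 594 = -600$)
$\left(\frac{-1124 - 2208}{\left(-9 + 3\right)^{2} + 933} + l\right) \left(1809 - 2173\right) = \left(\frac{-1124 - 2208}{\left(-9 + 3\right)^{2} + 933} - 600\right) \left(1809 - 2173\right) = \left(- \frac{3332}{\left(-6\right)^{2} + 933} - 600\right) \left(-364\right) = \left(- \frac{3332}{36 + 933} - 600\right) \left(-364\right) = \left(- \frac{3332}{969} - 600\right) \left(-364\right) = \left(\left(-3332\right) \frac{1}{969} - 600\right) \left(-364\right) = \left(- \frac{196}{57} - 600\right) \left(-364\right) = \left(- \frac{34396}{57}\right) \left(-364\right) = \frac{12520144}{57}$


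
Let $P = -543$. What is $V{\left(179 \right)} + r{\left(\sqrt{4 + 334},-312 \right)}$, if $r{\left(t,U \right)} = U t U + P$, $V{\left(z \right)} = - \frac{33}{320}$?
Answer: $- \frac{173793}{320} + 1265472 \sqrt{2} \approx 1.7891 \cdot 10^{6}$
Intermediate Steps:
$V{\left(z \right)} = - \frac{33}{320}$ ($V{\left(z \right)} = \left(-33\right) \frac{1}{320} = - \frac{33}{320}$)
$r{\left(t,U \right)} = -543 + t U^{2}$ ($r{\left(t,U \right)} = U t U - 543 = t U^{2} - 543 = -543 + t U^{2}$)
$V{\left(179 \right)} + r{\left(\sqrt{4 + 334},-312 \right)} = - \frac{33}{320} - \left(543 - \sqrt{4 + 334} \left(-312\right)^{2}\right) = - \frac{33}{320} - \left(543 - \sqrt{338} \cdot 97344\right) = - \frac{33}{320} - \left(543 - 13 \sqrt{2} \cdot 97344\right) = - \frac{33}{320} - \left(543 - 1265472 \sqrt{2}\right) = - \frac{173793}{320} + 1265472 \sqrt{2}$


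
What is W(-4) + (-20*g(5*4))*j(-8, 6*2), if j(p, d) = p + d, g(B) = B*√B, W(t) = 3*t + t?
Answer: -16 - 3200*√5 ≈ -7171.4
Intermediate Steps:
W(t) = 4*t
g(B) = B^(3/2)
j(p, d) = d + p
W(-4) + (-20*g(5*4))*j(-8, 6*2) = 4*(-4) + (-20*40*√5)*(6*2 - 8) = -16 + (-800*√5)*(12 - 8) = -16 - 800*√5*4 = -16 - 3200*√5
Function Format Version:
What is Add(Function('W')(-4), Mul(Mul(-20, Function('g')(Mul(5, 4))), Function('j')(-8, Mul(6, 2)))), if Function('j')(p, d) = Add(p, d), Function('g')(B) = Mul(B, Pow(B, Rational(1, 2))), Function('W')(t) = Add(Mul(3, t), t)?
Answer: Add(-16, Mul(-3200, Pow(5, Rational(1, 2)))) ≈ -7171.4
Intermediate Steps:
Function('W')(t) = Mul(4, t)
Function('g')(B) = Pow(B, Rational(3, 2))
Function('j')(p, d) = Add(d, p)
Add(Function('W')(-4), Mul(Mul(-20, Function('g')(Mul(5, 4))), Function('j')(-8, Mul(6, 2)))) = Add(Mul(4, -4), Mul(Mul(-20, Pow(Mul(5, 4), Rational(3, 2))), Add(Mul(6, 2), -8))) = Add(-16, Mul(Mul(-20, Pow(20, Rational(3, 2))), Add(12, -8))) = Add(-16, Mul(Mul(-20, Mul(40, Pow(5, Rational(1, 2)))), 4)) = Add(-16, Mul(Mul(-800, Pow(5, Rational(1, 2))), 4)) = Add(-16, Mul(-3200, Pow(5, Rational(1, 2))))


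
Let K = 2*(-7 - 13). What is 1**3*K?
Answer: -40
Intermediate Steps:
K = -40 (K = 2*(-20) = -40)
1**3*K = 1**3*(-40) = 1*(-40) = -40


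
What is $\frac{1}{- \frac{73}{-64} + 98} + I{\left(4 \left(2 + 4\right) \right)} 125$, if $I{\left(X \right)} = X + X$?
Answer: $\frac{38070064}{6345} \approx 6000.0$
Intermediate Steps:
$I{\left(X \right)} = 2 X$
$\frac{1}{- \frac{73}{-64} + 98} + I{\left(4 \left(2 + 4\right) \right)} 125 = \frac{1}{- \frac{73}{-64} + 98} + 2 \cdot 4 \left(2 + 4\right) 125 = \frac{1}{\left(-73\right) \left(- \frac{1}{64}\right) + 98} + 2 \cdot 4 \cdot 6 \cdot 125 = \frac{1}{\frac{73}{64} + 98} + 2 \cdot 24 \cdot 125 = \frac{1}{\frac{6345}{64}} + 48 \cdot 125 = \frac{64}{6345} + 6000 = \frac{38070064}{6345}$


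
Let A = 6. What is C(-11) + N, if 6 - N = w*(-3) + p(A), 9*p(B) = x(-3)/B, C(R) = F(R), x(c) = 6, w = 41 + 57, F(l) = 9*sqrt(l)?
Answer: 2699/9 + 9*I*sqrt(11) ≈ 299.89 + 29.85*I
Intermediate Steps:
w = 98
C(R) = 9*sqrt(R)
p(B) = 2/(3*B) (p(B) = (6/B)/9 = 2/(3*B))
N = 2699/9 (N = 6 - (98*(-3) + (2/3)/6) = 6 - (-294 + (2/3)*(1/6)) = 6 - (-294 + 1/9) = 6 - 1*(-2645/9) = 6 + 2645/9 = 2699/9 ≈ 299.89)
C(-11) + N = 9*sqrt(-11) + 2699/9 = 9*(I*sqrt(11)) + 2699/9 = 9*I*sqrt(11) + 2699/9 = 2699/9 + 9*I*sqrt(11)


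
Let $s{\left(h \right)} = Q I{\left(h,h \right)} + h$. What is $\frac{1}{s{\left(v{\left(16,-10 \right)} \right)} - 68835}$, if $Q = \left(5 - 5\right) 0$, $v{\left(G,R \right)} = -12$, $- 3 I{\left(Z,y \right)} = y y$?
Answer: $- \frac{1}{68847} \approx -1.4525 \cdot 10^{-5}$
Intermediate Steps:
$I{\left(Z,y \right)} = - \frac{y^{2}}{3}$ ($I{\left(Z,y \right)} = - \frac{y y}{3} = - \frac{y^{2}}{3}$)
$Q = 0$ ($Q = 0 \cdot 0 = 0$)
$s{\left(h \right)} = h$ ($s{\left(h \right)} = 0 \left(- \frac{h^{2}}{3}\right) + h = 0 + h = h$)
$\frac{1}{s{\left(v{\left(16,-10 \right)} \right)} - 68835} = \frac{1}{-12 - 68835} = \frac{1}{-68847} = - \frac{1}{68847}$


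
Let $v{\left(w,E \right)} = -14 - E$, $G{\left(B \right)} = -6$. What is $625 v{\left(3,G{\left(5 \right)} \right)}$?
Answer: $-5000$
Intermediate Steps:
$625 v{\left(3,G{\left(5 \right)} \right)} = 625 \left(-14 - -6\right) = 625 \left(-14 + 6\right) = 625 \left(-8\right) = -5000$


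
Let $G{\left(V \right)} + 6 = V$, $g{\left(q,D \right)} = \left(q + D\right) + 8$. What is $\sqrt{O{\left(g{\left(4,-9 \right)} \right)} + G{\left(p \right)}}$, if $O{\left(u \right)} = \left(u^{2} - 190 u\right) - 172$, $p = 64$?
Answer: $15 i \sqrt{3} \approx 25.981 i$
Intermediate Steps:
$g{\left(q,D \right)} = 8 + D + q$ ($g{\left(q,D \right)} = \left(D + q\right) + 8 = 8 + D + q$)
$G{\left(V \right)} = -6 + V$
$O{\left(u \right)} = -172 + u^{2} - 190 u$
$\sqrt{O{\left(g{\left(4,-9 \right)} \right)} + G{\left(p \right)}} = \sqrt{\left(-172 + \left(8 - 9 + 4\right)^{2} - 190 \left(8 - 9 + 4\right)\right) + \left(-6 + 64\right)} = \sqrt{\left(-172 + 3^{2} - 570\right) + 58} = \sqrt{\left(-172 + 9 - 570\right) + 58} = \sqrt{-733 + 58} = \sqrt{-675} = 15 i \sqrt{3}$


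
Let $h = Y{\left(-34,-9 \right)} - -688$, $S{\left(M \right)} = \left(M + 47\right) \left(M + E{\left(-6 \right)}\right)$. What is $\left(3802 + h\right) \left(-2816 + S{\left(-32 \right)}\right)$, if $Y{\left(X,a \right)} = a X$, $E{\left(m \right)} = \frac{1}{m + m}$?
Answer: $-15813611$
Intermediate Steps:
$E{\left(m \right)} = \frac{1}{2 m}$
$Y{\left(X,a \right)} = X a$
$S{\left(M \right)} = \left(47 + M\right) \left(- \frac{1}{12} + M\right)$ ($S{\left(M \right)} = \left(M + 47\right) \left(M + \frac{1}{2 \left(-6\right)}\right) = \left(47 + M\right) \left(M + \frac{1}{2} \left(- \frac{1}{6}\right)\right) = \left(47 + M\right) \left(M - \frac{1}{12}\right) = \left(47 + M\right) \left(- \frac{1}{12} + M\right)$)
$h = 994$ ($h = \left(-34\right) \left(-9\right) - -688 = 306 + 688 = 994$)
$\left(3802 + h\right) \left(-2816 + S{\left(-32 \right)}\right) = \left(3802 + 994\right) \left(-2816 + \left(- \frac{47}{12} + \left(-32\right)^{2} + \frac{563}{12} \left(-32\right)\right)\right) = 4796 \left(-2816 - \frac{1925}{4}\right) = 4796 \left(- \frac{13189}{4}\right) = -15813611$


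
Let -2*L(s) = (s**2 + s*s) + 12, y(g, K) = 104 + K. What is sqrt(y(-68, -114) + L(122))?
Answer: 10*I*sqrt(149) ≈ 122.07*I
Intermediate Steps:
L(s) = -6 - s**2 (L(s) = -((s**2 + s*s) + 12)/2 = -((s**2 + s**2) + 12)/2 = -(2*s**2 + 12)/2 = -(12 + 2*s**2)/2 = -6 - s**2)
sqrt(y(-68, -114) + L(122)) = sqrt((104 - 114) + (-6 - 1*122**2)) = sqrt(-10 + (-6 - 1*14884)) = sqrt(-10 + (-6 - 14884)) = sqrt(-10 - 14890) = sqrt(-14900) = 10*I*sqrt(149)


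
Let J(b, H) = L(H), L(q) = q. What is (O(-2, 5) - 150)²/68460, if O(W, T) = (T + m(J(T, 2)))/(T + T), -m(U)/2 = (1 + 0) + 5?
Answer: 2271049/6846000 ≈ 0.33173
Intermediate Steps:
J(b, H) = H
m(U) = -12 (m(U) = -2*((1 + 0) + 5) = -2*(1 + 5) = -2*6 = -12)
O(W, T) = (-12 + T)/(2*T) (O(W, T) = (T - 12)/(T + T) = (-12 + T)/((2*T)) = (-12 + T)*(1/(2*T)) = (-12 + T)/(2*T))
(O(-2, 5) - 150)²/68460 = ((½)*(-12 + 5)/5 - 150)²/68460 = ((½)*(⅕)*(-7) - 150)²*(1/68460) = (-7/10 - 150)²*(1/68460) = (-1507/10)²*(1/68460) = (2271049/100)*(1/68460) = 2271049/6846000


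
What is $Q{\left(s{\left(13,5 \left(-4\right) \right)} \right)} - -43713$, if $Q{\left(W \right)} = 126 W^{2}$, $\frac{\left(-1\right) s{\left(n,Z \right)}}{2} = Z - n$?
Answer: $592569$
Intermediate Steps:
$s{\left(n,Z \right)} = - 2 Z + 2 n$ ($s{\left(n,Z \right)} = - 2 \left(Z - n\right) = - 2 Z + 2 n$)
$Q{\left(s{\left(13,5 \left(-4\right) \right)} \right)} - -43713 = 126 \left(- 2 \cdot 5 \left(-4\right) + 2 \cdot 13\right)^{2} - -43713 = 126 \left(\left(-2\right) \left(-20\right) + 26\right)^{2} + 43713 = 126 \left(40 + 26\right)^{2} + 43713 = 126 \cdot 66^{2} + 43713 = 126 \cdot 4356 + 43713 = 548856 + 43713 = 592569$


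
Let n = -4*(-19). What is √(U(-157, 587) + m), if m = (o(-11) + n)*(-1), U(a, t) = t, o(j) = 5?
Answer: √506 ≈ 22.494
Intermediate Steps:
n = 76
m = -81 (m = (5 + 76)*(-1) = 81*(-1) = -81)
√(U(-157, 587) + m) = √(587 - 81) = √506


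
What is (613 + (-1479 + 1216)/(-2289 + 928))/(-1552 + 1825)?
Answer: 834556/371553 ≈ 2.2461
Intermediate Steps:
(613 + (-1479 + 1216)/(-2289 + 928))/(-1552 + 1825) = (613 - 263/(-1361))/273 = (613 - 263*(-1/1361))*(1/273) = (613 + 263/1361)*(1/273) = (834556/1361)*(1/273) = 834556/371553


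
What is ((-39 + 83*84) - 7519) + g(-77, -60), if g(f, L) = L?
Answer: -646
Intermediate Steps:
((-39 + 83*84) - 7519) + g(-77, -60) = ((-39 + 83*84) - 7519) - 60 = ((-39 + 6972) - 7519) - 60 = (6933 - 7519) - 60 = -586 - 60 = -646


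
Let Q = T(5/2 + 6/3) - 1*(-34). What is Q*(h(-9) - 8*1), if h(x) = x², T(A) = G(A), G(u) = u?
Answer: 5621/2 ≈ 2810.5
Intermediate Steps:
T(A) = A
Q = 77/2 (Q = (5/2 + 6/3) - 1*(-34) = (5*(½) + 6*(⅓)) + 34 = (5/2 + 2) + 34 = 9/2 + 34 = 77/2 ≈ 38.500)
Q*(h(-9) - 8*1) = 77*((-9)² - 8*1)/2 = 77*(81 - 8)/2 = (77/2)*73 = 5621/2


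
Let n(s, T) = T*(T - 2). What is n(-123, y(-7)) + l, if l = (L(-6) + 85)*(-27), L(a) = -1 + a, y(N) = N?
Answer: -2043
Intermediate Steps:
n(s, T) = T*(-2 + T)
l = -2106 (l = ((-1 - 6) + 85)*(-27) = (-7 + 85)*(-27) = 78*(-27) = -2106)
n(-123, y(-7)) + l = -7*(-2 - 7) - 2106 = -7*(-9) - 2106 = 63 - 2106 = -2043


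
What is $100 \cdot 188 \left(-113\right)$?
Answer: $-2124400$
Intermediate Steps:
$100 \cdot 188 \left(-113\right) = 18800 \left(-113\right) = -2124400$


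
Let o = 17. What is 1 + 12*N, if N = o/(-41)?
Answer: -163/41 ≈ -3.9756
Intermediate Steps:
N = -17/41 (N = 17/(-41) = 17*(-1/41) = -17/41 ≈ -0.41463)
1 + 12*N = 1 + 12*(-17/41) = 1 - 204/41 = -163/41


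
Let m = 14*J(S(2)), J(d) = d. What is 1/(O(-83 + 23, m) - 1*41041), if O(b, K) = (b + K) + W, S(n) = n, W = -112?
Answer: -1/41185 ≈ -2.4281e-5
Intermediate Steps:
m = 28 (m = 14*2 = 28)
O(b, K) = -112 + K + b (O(b, K) = (b + K) - 112 = (K + b) - 112 = -112 + K + b)
1/(O(-83 + 23, m) - 1*41041) = 1/((-112 + 28 + (-83 + 23)) - 1*41041) = 1/((-112 + 28 - 60) - 41041) = 1/(-144 - 41041) = 1/(-41185) = -1/41185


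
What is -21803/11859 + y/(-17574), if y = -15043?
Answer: -68256995/69470022 ≈ -0.98254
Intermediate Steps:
-21803/11859 + y/(-17574) = -21803/11859 - 15043/(-17574) = -21803*1/11859 - 15043*(-1/17574) = -21803/11859 + 15043/17574 = -68256995/69470022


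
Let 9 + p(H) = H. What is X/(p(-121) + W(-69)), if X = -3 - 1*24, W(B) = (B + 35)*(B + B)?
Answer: -27/4562 ≈ -0.0059185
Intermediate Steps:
W(B) = 2*B*(35 + B) (W(B) = (35 + B)*(2*B) = 2*B*(35 + B))
p(H) = -9 + H
X = -27 (X = -3 - 24 = -27)
X/(p(-121) + W(-69)) = -27/((-9 - 121) + 2*(-69)*(35 - 69)) = -27/(-130 + 2*(-69)*(-34)) = -27/(-130 + 4692) = -27/4562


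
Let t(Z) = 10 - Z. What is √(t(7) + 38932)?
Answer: √38935 ≈ 197.32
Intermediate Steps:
√(t(7) + 38932) = √((10 - 1*7) + 38932) = √((10 - 7) + 38932) = √(3 + 38932) = √38935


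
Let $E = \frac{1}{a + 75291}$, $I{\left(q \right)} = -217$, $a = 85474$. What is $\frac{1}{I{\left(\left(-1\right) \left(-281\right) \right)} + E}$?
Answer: $- \frac{160765}{34886004} \approx -0.0046083$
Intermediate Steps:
$E = \frac{1}{160765}$ ($E = \frac{1}{85474 + 75291} = \frac{1}{160765} \approx 6.2203 \cdot 10^{-6}$)
$\frac{1}{I{\left(\left(-1\right) \left(-281\right) \right)} + E} = \frac{1}{-217 + \frac{1}{160765}} = \frac{1}{- \frac{34886004}{160765}} = - \frac{160765}{34886004}$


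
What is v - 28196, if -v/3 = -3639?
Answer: -17279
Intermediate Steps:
v = 10917 (v = -3*(-3639) = 10917)
v - 28196 = 10917 - 28196 = -17279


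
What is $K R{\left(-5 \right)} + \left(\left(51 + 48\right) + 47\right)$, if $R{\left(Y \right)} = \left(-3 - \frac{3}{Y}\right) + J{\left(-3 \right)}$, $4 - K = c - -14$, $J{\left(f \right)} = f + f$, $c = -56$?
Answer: $- \frac{1202}{5} \approx -240.4$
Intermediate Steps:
$J{\left(f \right)} = 2 f$
$K = 46$ ($K = 4 - \left(-56 - -14\right) = 4 - \left(-56 + 14\right) = 4 - -42 = 4 + 42 = 46$)
$R{\left(Y \right)} = -9 - \frac{3}{Y}$ ($R{\left(Y \right)} = \left(-3 - \frac{3}{Y}\right) + 2 \left(-3\right) = \left(-3 - \frac{3}{Y}\right) - 6 = -9 - \frac{3}{Y}$)
$K R{\left(-5 \right)} + \left(\left(51 + 48\right) + 47\right) = 46 \left(-9 - \frac{3}{-5}\right) + \left(\left(51 + 48\right) + 47\right) = 46 \left(-9 - - \frac{3}{5}\right) + \left(99 + 47\right) = 46 \left(-9 + \frac{3}{5}\right) + 146 = 46 \left(- \frac{42}{5}\right) + 146 = - \frac{1932}{5} + 146 = - \frac{1202}{5}$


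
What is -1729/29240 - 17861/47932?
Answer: -151282517/350382920 ≈ -0.43176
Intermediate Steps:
-1729/29240 - 17861/47932 = -151282517/350382920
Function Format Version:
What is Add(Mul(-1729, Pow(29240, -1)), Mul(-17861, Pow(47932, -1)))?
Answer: Rational(-151282517, 350382920) ≈ -0.43176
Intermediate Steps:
Add(Mul(-1729, Pow(29240, -1)), Mul(-17861, Pow(47932, -1))) = Add(Mul(-1729, Rational(1, 29240)), Mul(-17861, Rational(1, 47932))) = Add(Rational(-1729, 29240), Rational(-17861, 47932)) = Rational(-151282517, 350382920)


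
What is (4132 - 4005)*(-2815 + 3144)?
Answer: 41783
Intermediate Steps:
(4132 - 4005)*(-2815 + 3144) = 127*329 = 41783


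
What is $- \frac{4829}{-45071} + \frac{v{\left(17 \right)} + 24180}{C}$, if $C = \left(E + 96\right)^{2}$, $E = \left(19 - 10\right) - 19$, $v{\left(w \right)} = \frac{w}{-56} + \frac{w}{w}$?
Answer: $\frac{63031553353}{18667326496} \approx 3.3766$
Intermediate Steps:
$v{\left(w \right)} = 1 - \frac{w}{56}$ ($v{\left(w \right)} = w \left(- \frac{1}{56}\right) + 1 = - \frac{w}{56} + 1 = 1 - \frac{w}{56}$)
$E = -10$ ($E = 9 - 19 = -10$)
$C = 7396$ ($C = \left(-10 + 96\right)^{2} = 86^{2} = 7396$)
$- \frac{4829}{-45071} + \frac{v{\left(17 \right)} + 24180}{C} = - \frac{4829}{-45071} + \frac{\left(1 - \frac{17}{56}\right) + 24180}{7396} = \left(-4829\right) \left(- \frac{1}{45071}\right) + \left(\left(1 - \frac{17}{56}\right) + 24180\right) \frac{1}{7396} = \frac{4829}{45071} + \left(\frac{39}{56} + 24180\right) \frac{1}{7396} = \frac{4829}{45071} + \frac{1354119}{56} \cdot \frac{1}{7396} = \frac{4829}{45071} + \frac{1354119}{414176} = \frac{63031553353}{18667326496}$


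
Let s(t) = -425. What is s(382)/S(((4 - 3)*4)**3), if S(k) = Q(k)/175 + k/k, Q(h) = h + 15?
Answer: -74375/254 ≈ -292.81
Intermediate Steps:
Q(h) = 15 + h
S(k) = 38/35 + k/175 (S(k) = (15 + k)/175 + k/k = (15 + k)*(1/175) + 1 = (3/35 + k/175) + 1 = 38/35 + k/175)
s(382)/S(((4 - 3)*4)**3) = -425/(38/35 + ((4 - 3)*4)**3/175) = -425/(38/35 + (1*4)**3/175) = -425/(38/35 + (1/175)*4**3) = -425/(38/35 + (1/175)*64) = -425/(38/35 + 64/175) = -425/254/175 = -425*175/254 = -74375/254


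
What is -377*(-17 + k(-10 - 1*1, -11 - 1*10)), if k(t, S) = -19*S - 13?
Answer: -139113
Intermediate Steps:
k(t, S) = -13 - 19*S
-377*(-17 + k(-10 - 1*1, -11 - 1*10)) = -377*(-17 + (-13 - 19*(-11 - 1*10))) = -377*(-17 + (-13 - 19*(-11 - 10))) = -377*(-17 + (-13 - 19*(-21))) = -377*(-17 + (-13 + 399)) = -377*(-17 + 386) = -377*369 = -139113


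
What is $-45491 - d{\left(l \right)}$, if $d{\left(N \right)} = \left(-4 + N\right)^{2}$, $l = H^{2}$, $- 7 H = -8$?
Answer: $- \frac{109241315}{2401} \approx -45498.0$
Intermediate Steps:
$H = \frac{8}{7}$ ($H = \left(- \frac{1}{7}\right) \left(-8\right) = \frac{8}{7} \approx 1.1429$)
$l = \frac{64}{49}$ ($l = \left(\frac{8}{7}\right)^{2} = \frac{64}{49} \approx 1.3061$)
$-45491 - d{\left(l \right)} = -45491 - \left(-4 + \frac{64}{49}\right)^{2} = -45491 - \left(- \frac{132}{49}\right)^{2} = -45491 - \frac{17424}{2401} = - \frac{109241315}{2401}$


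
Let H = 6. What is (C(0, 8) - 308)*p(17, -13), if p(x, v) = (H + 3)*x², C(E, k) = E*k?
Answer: -801108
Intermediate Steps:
p(x, v) = 9*x² (p(x, v) = (6 + 3)*x² = 9*x²)
(C(0, 8) - 308)*p(17, -13) = (0*8 - 308)*(9*17²) = (0 - 308)*(9*289) = -308*2601 = -801108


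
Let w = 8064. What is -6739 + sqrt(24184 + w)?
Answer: -6739 + 2*sqrt(8062) ≈ -6559.4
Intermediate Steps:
-6739 + sqrt(24184 + w) = -6739 + sqrt(24184 + 8064) = -6739 + sqrt(32248) = -6739 + 2*sqrt(8062)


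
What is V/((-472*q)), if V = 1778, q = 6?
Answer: -889/1416 ≈ -0.62782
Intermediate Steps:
V/((-472*q)) = 1778/((-472*6)) = 1778/(-2832) = 1778*(-1/2832) = -889/1416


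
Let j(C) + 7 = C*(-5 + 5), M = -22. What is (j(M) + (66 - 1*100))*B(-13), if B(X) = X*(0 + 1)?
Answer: 533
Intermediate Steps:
B(X) = X (B(X) = X*1 = X)
j(C) = -7 (j(C) = -7 + C*(-5 + 5) = -7 + C*0 = -7 + 0 = -7)
(j(M) + (66 - 1*100))*B(-13) = (-7 + (66 - 1*100))*(-13) = (-7 + (66 - 100))*(-13) = (-7 - 34)*(-13) = -41*(-13) = 533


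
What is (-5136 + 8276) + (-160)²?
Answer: 28740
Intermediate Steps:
(-5136 + 8276) + (-160)² = 3140 + 25600 = 28740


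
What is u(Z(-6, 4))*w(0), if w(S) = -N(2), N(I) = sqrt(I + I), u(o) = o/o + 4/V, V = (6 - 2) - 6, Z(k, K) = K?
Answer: 2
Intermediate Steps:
V = -2 (V = 4 - 6 = -2)
u(o) = -1 (u(o) = o/o + 4/(-2) = 1 + 4*(-1/2) = 1 - 2 = -1)
N(I) = sqrt(2)*sqrt(I) (N(I) = sqrt(2*I) = sqrt(2)*sqrt(I))
w(S) = -2 (w(S) = -sqrt(2)*sqrt(2) = -1*2 = -2)
u(Z(-6, 4))*w(0) = -1*(-2) = 2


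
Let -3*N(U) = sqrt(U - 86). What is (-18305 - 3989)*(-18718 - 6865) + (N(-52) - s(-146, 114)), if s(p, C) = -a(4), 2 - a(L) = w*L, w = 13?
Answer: 570347352 - I*sqrt(138)/3 ≈ 5.7035e+8 - 3.9158*I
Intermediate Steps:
N(U) = -sqrt(-86 + U)/3 (N(U) = -sqrt(U - 86)/3 = -sqrt(-86 + U)/3)
a(L) = 2 - 13*L
s(p, C) = 50 (s(p, C) = -(2 - 13*4) = -(2 - 52) = -1*(-50) = 50)
(-18305 - 3989)*(-18718 - 6865) + (N(-52) - s(-146, 114)) = (-18305 - 3989)*(-18718 - 6865) + (-sqrt(-86 - 52)/3 - 1*50) = -22294*(-25583) + (-I*sqrt(138)/3 - 50) = 570347402 + (-I*sqrt(138)/3 - 50) = 570347402 + (-50 - I*sqrt(138)/3) = 570347352 - I*sqrt(138)/3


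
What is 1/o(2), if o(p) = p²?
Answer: ¼ ≈ 0.25000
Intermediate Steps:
1/o(2) = 1/(2²) = 1/4 = ¼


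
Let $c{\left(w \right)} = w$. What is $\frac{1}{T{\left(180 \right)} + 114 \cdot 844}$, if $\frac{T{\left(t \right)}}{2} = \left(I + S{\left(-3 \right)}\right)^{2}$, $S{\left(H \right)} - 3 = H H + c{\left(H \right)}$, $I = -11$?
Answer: $\frac{1}{96224} \approx 1.0392 \cdot 10^{-5}$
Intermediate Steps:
$S{\left(H \right)} = 3 + H + H^{2}$ ($S{\left(H \right)} = 3 + \left(H H + H\right) = 3 + \left(H^{2} + H\right) = 3 + \left(H + H^{2}\right) = 3 + H + H^{2}$)
$T{\left(t \right)} = 8$ ($T{\left(t \right)} = 2 \left(-11 + \left(3 - 3 + \left(-3\right)^{2}\right)\right)^{2} = 2 \left(-11 + \left(3 - 3 + 9\right)\right)^{2} = 2 \left(-11 + 9\right)^{2} = 2 \left(-2\right)^{2} = 2 \cdot 4 = 8$)
$\frac{1}{T{\left(180 \right)} + 114 \cdot 844} = \frac{1}{8 + 114 \cdot 844} = \frac{1}{8 + 96216} = \frac{1}{96224}$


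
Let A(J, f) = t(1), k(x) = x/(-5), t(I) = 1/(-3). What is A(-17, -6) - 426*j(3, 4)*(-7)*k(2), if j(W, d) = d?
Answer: -71573/15 ≈ -4771.5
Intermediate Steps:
t(I) = -⅓
k(x) = -x/5 (k(x) = x*(-⅕) = -x/5)
A(J, f) = -⅓
A(-17, -6) - 426*j(3, 4)*(-7)*k(2) = -⅓ - 426*4*(-7)*(-⅕*2) = -⅓ - (-11928)*(-2)/5 = -⅓ - 426*56/5 = -⅓ - 23856/5 = -71573/15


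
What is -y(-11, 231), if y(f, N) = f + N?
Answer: -220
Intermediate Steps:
y(f, N) = N + f
-y(-11, 231) = -(231 - 11) = -1*220 = -220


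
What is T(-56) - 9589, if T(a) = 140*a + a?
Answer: -17485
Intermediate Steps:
T(a) = 141*a
T(-56) - 9589 = 141*(-56) - 9589 = -7896 - 9589 = -17485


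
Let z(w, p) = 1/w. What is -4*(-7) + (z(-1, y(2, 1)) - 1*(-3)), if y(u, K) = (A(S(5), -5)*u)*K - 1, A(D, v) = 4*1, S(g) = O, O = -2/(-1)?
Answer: 30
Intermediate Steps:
O = 2 (O = -2*(-1) = 2)
S(g) = 2
A(D, v) = 4
y(u, K) = -1 + 4*K*u (y(u, K) = (4*u)*K - 1 = 4*K*u - 1 = -1 + 4*K*u)
-4*(-7) + (z(-1, y(2, 1)) - 1*(-3)) = -4*(-7) + (1/(-1) - 1*(-3)) = 28 + (-1 + 3) = 28 + 2 = 30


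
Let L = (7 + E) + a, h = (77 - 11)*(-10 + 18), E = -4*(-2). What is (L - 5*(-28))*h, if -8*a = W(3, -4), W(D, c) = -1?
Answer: 81906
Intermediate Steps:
a = 1/8 (a = -1/8*(-1) = 1/8 ≈ 0.12500)
E = 8
h = 528 (h = 66*8 = 528)
L = 121/8 (L = (7 + 8) + 1/8 = 15 + 1/8 = 121/8 ≈ 15.125)
(L - 5*(-28))*h = (121/8 - 5*(-28))*528 = (121/8 + 140)*528 = (1241/8)*528 = 81906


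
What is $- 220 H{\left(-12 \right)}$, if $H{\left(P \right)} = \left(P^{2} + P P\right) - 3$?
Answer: $-62700$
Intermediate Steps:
$H{\left(P \right)} = -3 + 2 P^{2}$ ($H{\left(P \right)} = \left(P^{2} + P^{2}\right) - 3 = 2 P^{2} - 3 = -3 + 2 P^{2}$)
$- 220 H{\left(-12 \right)} = - 220 \left(-3 + 2 \left(-12\right)^{2}\right) = - 220 \left(-3 + 2 \cdot 144\right) = - 220 \left(-3 + 288\right) = \left(-220\right) 285 = -62700$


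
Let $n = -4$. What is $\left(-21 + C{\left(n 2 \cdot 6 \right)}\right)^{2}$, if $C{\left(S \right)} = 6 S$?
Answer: $95481$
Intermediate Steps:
$\left(-21 + C{\left(n 2 \cdot 6 \right)}\right)^{2} = \left(-21 + 6 \left(-4\right) 2 \cdot 6\right)^{2} = \left(-21 + 6 \left(\left(-8\right) 6\right)\right)^{2} = \left(-21 + 6 \left(-48\right)\right)^{2} = \left(-21 - 288\right)^{2} = \left(-309\right)^{2} = 95481$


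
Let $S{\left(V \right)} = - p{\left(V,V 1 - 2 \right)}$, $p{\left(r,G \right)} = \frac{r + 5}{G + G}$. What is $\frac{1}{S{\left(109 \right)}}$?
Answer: $- \frac{107}{57} \approx -1.8772$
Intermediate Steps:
$p{\left(r,G \right)} = \frac{5 + r}{2 G}$
$S{\left(V \right)} = - \frac{5 + V}{2 \left(-2 + V\right)}$ ($S{\left(V \right)} = - \frac{5 + V}{2 \left(V 1 - 2\right)} = - \frac{5 + V}{2 \left(V - 2\right)} = - \frac{5 + V}{2 \left(-2 + V\right)}$)
$\frac{1}{S{\left(109 \right)}} = \frac{1}{\frac{1}{2} \frac{1}{-2 + 109} \left(-5 - 109\right)} = \frac{1}{\frac{1}{2} \cdot \frac{1}{107} \left(-5 - 109\right)} = \frac{1}{\frac{1}{2} \cdot \frac{1}{107} \left(-114\right)} = \frac{1}{- \frac{57}{107}} = - \frac{107}{57}$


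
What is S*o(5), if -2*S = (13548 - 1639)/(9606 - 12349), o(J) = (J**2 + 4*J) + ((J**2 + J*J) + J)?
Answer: 595450/2743 ≈ 217.08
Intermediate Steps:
o(J) = 3*J**2 + 5*J (o(J) = (J**2 + 4*J) + ((J**2 + J**2) + J) = (J**2 + 4*J) + (2*J**2 + J) = (J**2 + 4*J) + (J + 2*J**2) = 3*J**2 + 5*J)
S = 11909/5486 (S = -(13548 - 1639)/(2*(9606 - 12349)) = -11909/(2*(-2743)) = -11909*(-1)/(2*2743) = -1/2*(-11909/2743) = 11909/5486 ≈ 2.1708)
S*o(5) = 11909*(5*(5 + 3*5))/5486 = 11909*(5*(5 + 15))/5486 = 11909*(5*20)/5486 = (11909/5486)*100 = 595450/2743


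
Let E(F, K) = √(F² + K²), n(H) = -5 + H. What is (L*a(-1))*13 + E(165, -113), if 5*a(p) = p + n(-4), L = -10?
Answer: 260 + √39994 ≈ 459.98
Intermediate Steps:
a(p) = -9/5 + p/5 (a(p) = (p + (-5 - 4))/5 = (p - 9)/5 = (-9 + p)/5 = -9/5 + p/5)
(L*a(-1))*13 + E(165, -113) = -10*(-9/5 + (⅕)*(-1))*13 + √(165² + (-113)²) = -10*(-9/5 - ⅕)*13 + √(27225 + 12769) = -10*(-2)*13 + √39994 = 20*13 + √39994 = 260 + √39994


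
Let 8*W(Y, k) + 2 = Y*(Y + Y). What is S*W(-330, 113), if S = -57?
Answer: -6207243/4 ≈ -1.5518e+6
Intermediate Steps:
W(Y, k) = -¼ + Y²/4 (W(Y, k) = -¼ + (Y*(Y + Y))/8 = -¼ + (Y*(2*Y))/8 = -¼ + (2*Y²)/8 = -¼ + Y²/4)
S*W(-330, 113) = -57*(-¼ + (¼)*(-330)²) = -57*(-¼ + (¼)*108900) = -57*(-¼ + 27225) = -57*108899/4 = -6207243/4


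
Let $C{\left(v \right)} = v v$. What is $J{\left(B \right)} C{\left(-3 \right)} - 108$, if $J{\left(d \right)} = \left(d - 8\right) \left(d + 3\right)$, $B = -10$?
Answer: $1026$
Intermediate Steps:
$C{\left(v \right)} = v^{2}$
$J{\left(d \right)} = \left(-8 + d\right) \left(3 + d\right)$
$J{\left(B \right)} C{\left(-3 \right)} - 108 = \left(-24 + \left(-10\right)^{2} - -50\right) \left(-3\right)^{2} - 108 = \left(-24 + 100 + 50\right) 9 - 108 = 126 \cdot 9 - 108 = 1134 - 108 = 1026$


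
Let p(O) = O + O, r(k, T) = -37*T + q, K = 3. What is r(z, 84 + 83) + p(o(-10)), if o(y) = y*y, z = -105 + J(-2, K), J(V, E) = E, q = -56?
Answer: -6035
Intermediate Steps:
z = -102 (z = -105 + 3 = -102)
r(k, T) = -56 - 37*T (r(k, T) = -37*T - 56 = -56 - 37*T)
o(y) = y²
p(O) = 2*O
r(z, 84 + 83) + p(o(-10)) = (-56 - 37*(84 + 83)) + 2*(-10)² = (-56 - 37*167) + 2*100 = (-56 - 6179) + 200 = -6235 + 200 = -6035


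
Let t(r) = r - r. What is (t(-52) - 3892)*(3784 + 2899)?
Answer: -26010236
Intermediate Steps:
t(r) = 0
(t(-52) - 3892)*(3784 + 2899) = (0 - 3892)*(3784 + 2899) = -3892*6683 = -26010236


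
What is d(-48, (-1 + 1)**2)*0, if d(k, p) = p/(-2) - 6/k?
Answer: 0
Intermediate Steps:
d(k, p) = -6/k - p/2 (d(k, p) = p*(-1/2) - 6/k = -p/2 - 6/k = -6/k - p/2)
d(-48, (-1 + 1)**2)*0 = (-6/(-48) - (-1 + 1)**2/2)*0 = (-6*(-1/48) - 1/2*0**2)*0 = (1/8 - 1/2*0)*0 = (1/8 + 0)*0 = (1/8)*0 = 0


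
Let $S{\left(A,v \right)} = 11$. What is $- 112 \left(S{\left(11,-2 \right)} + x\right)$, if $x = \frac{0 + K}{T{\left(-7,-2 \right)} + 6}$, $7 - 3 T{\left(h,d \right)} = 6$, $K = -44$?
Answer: $- \frac{8624}{19} \approx -453.89$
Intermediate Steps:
$T{\left(h,d \right)} = \frac{1}{3}$ ($T{\left(h,d \right)} = \frac{7}{3} - 2 = \frac{1}{3}$)
$x = - \frac{132}{19}$ ($x = \frac{0 - 44}{\frac{1}{3} + 6} = - \frac{44}{\frac{19}{3}} = \left(-44\right) \frac{3}{19} = - \frac{132}{19} \approx -6.9474$)
$- 112 \left(S{\left(11,-2 \right)} + x\right) = - 112 \left(11 - \frac{132}{19}\right) = \left(-112\right) \frac{77}{19} = - \frac{8624}{19}$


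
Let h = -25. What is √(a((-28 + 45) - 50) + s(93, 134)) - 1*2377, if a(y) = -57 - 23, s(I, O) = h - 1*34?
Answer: -2377 + I*√139 ≈ -2377.0 + 11.79*I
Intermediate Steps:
s(I, O) = -59 (s(I, O) = -25 - 1*34 = -25 - 34 = -59)
a(y) = -80
√(a((-28 + 45) - 50) + s(93, 134)) - 1*2377 = √(-80 - 59) - 1*2377 = √(-139) - 2377 = I*√139 - 2377 = -2377 + I*√139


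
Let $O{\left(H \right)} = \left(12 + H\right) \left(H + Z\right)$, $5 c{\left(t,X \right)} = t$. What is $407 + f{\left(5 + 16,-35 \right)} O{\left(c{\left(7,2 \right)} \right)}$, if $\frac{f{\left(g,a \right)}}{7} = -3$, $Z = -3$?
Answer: $\frac{21431}{25} \approx 857.24$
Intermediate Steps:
$c{\left(t,X \right)} = \frac{t}{5}$
$f{\left(g,a \right)} = -21$ ($f{\left(g,a \right)} = 7 \left(-3\right) = -21$)
$O{\left(H \right)} = \left(-3 + H\right) \left(12 + H\right)$ ($O{\left(H \right)} = \left(12 + H\right) \left(H - 3\right) = \left(12 + H\right) \left(-3 + H\right) = \left(-3 + H\right) \left(12 + H\right)$)
$407 + f{\left(5 + 16,-35 \right)} O{\left(c{\left(7,2 \right)} \right)} = 407 - 21 \left(-36 + \left(\frac{1}{5} \cdot 7\right)^{2} + 9 \cdot \frac{1}{5} \cdot 7\right) = 407 - 21 \left(-36 + \left(\frac{7}{5}\right)^{2} + 9 \cdot \frac{7}{5}\right) = 407 - 21 \left(-36 + \frac{49}{25} + \frac{63}{5}\right) = 407 - - \frac{11256}{25} = 407 + \frac{11256}{25} = \frac{21431}{25}$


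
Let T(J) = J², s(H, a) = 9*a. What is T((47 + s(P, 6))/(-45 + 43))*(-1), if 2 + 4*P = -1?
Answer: -10201/4 ≈ -2550.3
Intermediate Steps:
P = -¾ (P = -½ + (¼)*(-1) = -½ - ¼ = -¾ ≈ -0.75000)
T((47 + s(P, 6))/(-45 + 43))*(-1) = ((47 + 9*6)/(-45 + 43))²*(-1) = ((47 + 54)/(-2))²*(-1) = (101*(-½))²*(-1) = (-101/2)²*(-1) = (10201/4)*(-1) = -10201/4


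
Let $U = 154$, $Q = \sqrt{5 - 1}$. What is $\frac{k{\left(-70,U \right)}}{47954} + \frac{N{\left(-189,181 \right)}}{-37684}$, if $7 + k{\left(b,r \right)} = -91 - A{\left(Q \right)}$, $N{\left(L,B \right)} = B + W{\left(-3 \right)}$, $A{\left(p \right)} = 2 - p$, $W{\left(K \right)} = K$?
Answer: $- \frac{3057211}{451774634} \approx -0.0067671$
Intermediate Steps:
$Q = 2$ ($Q = \sqrt{4} = 2$)
$N{\left(L,B \right)} = -3 + B$ ($N{\left(L,B \right)} = B - 3 = -3 + B$)
$k{\left(b,r \right)} = -98$ ($k{\left(b,r \right)} = -7 - \left(93 - 2\right) = -7 - 91 = -98$)
$\frac{k{\left(-70,U \right)}}{47954} + \frac{N{\left(-189,181 \right)}}{-37684} = - \frac{98}{47954} + \frac{-3 + 181}{-37684} = \left(-98\right) \frac{1}{47954} + 178 \left(- \frac{1}{37684}\right) = - \frac{49}{23977} - \frac{89}{18842} = - \frac{3057211}{451774634}$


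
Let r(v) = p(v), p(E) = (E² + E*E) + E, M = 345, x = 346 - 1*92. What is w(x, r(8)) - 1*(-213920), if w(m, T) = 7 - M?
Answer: 213582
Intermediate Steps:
x = 254 (x = 346 - 92 = 254)
p(E) = E + 2*E² (p(E) = (E² + E²) + E = 2*E² + E = E + 2*E²)
r(v) = v*(1 + 2*v)
w(m, T) = -338 (w(m, T) = 7 - 1*345 = 7 - 345 = -338)
w(x, r(8)) - 1*(-213920) = -338 - 1*(-213920) = -338 + 213920 = 213582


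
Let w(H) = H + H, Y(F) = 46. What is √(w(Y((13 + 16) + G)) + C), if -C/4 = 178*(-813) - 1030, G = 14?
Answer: 2*√145767 ≈ 763.59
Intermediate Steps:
w(H) = 2*H
C = 582976 (C = -4*(178*(-813) - 1030) = -4*(-144714 - 1030) = -4*(-145744) = 582976)
√(w(Y((13 + 16) + G)) + C) = √(2*46 + 582976) = √(92 + 582976) = √583068 = 2*√145767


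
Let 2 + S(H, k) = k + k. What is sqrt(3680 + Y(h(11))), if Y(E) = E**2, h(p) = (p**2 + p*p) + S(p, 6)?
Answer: 4*sqrt(4199) ≈ 259.20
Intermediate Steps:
S(H, k) = -2 + 2*k (S(H, k) = -2 + (k + k) = -2 + 2*k)
h(p) = 10 + 2*p**2 (h(p) = (p**2 + p*p) + (-2 + 2*6) = (p**2 + p**2) + (-2 + 12) = 2*p**2 + 10 = 10 + 2*p**2)
sqrt(3680 + Y(h(11))) = sqrt(3680 + (10 + 2*11**2)**2) = sqrt(3680 + (10 + 2*121)**2) = sqrt(3680 + (10 + 242)**2) = sqrt(3680 + 252**2) = sqrt(3680 + 63504) = sqrt(67184) = 4*sqrt(4199)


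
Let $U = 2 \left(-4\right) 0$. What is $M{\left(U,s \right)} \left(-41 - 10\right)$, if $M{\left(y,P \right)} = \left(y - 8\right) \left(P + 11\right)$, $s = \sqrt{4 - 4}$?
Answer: $4488$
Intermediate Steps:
$s = 0$ ($s = \sqrt{0} = 0$)
$U = 0$ ($U = \left(-8\right) 0 = 0$)
$M{\left(y,P \right)} = \left(-8 + y\right) \left(11 + P\right)$
$M{\left(U,s \right)} \left(-41 - 10\right) = \left(-88 - 0 + 11 \cdot 0 + 0 \cdot 0\right) \left(-41 - 10\right) = \left(-88 + 0 + 0 + 0\right) \left(-51\right) = \left(-88\right) \left(-51\right) = 4488$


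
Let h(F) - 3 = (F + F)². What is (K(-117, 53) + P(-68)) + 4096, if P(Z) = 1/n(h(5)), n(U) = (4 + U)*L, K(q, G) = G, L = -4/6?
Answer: 887883/214 ≈ 4149.0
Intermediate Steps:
L = -⅔ (L = -4*⅙ = -⅔ ≈ -0.66667)
h(F) = 3 + 4*F² (h(F) = 3 + (F + F)² = 3 + (2*F)² = 3 + 4*F²)
n(U) = -8/3 - 2*U/3 (n(U) = (4 + U)*(-⅔) = -8/3 - 2*U/3)
P(Z) = -3/214 (P(Z) = 1/(-8/3 - 2*(3 + 4*5²)/3) = 1/(-8/3 - 2*(3 + 4*25)/3) = 1/(-8/3 - 2*(3 + 100)/3) = 1/(-8/3 - ⅔*103) = 1/(-8/3 - 206/3) = 1/(-214/3) = -3/214)
(K(-117, 53) + P(-68)) + 4096 = (53 - 3/214) + 4096 = 11339/214 + 4096 = 887883/214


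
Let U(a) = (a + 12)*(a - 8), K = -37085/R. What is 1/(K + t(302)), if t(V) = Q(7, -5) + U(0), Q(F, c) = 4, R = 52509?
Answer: -52509/4867913 ≈ -0.010787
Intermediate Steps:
K = -37085/52509 ≈ -0.70626
U(a) = (-8 + a)*(12 + a) (U(a) = (12 + a)*(-8 + a) = (-8 + a)*(12 + a))
t(V) = -92 (t(V) = 4 + (-96 + 0² + 4*0) = 4 + (-96 + 0 + 0) = 4 - 96 = -92)
1/(K + t(302)) = 1/(-37085/52509 - 92) = 1/(-4867913/52509) = -52509/4867913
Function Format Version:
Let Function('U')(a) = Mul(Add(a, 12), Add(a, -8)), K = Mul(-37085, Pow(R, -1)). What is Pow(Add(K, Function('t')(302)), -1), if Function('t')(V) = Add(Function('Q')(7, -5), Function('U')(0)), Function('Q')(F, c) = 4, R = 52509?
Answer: Rational(-52509, 4867913) ≈ -0.010787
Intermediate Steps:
K = Rational(-37085, 52509) (K = Mul(-37085, Pow(52509, -1)) = Mul(-37085, Rational(1, 52509)) = Rational(-37085, 52509) ≈ -0.70626)
Function('U')(a) = Mul(Add(-8, a), Add(12, a)) (Function('U')(a) = Mul(Add(12, a), Add(-8, a)) = Mul(Add(-8, a), Add(12, a)))
Function('t')(V) = -92 (Function('t')(V) = Add(4, Add(-96, Pow(0, 2), Mul(4, 0))) = Add(4, Add(-96, 0, 0)) = Add(4, -96) = -92)
Pow(Add(K, Function('t')(302)), -1) = Pow(Add(Rational(-37085, 52509), -92), -1) = Pow(Rational(-4867913, 52509), -1) = Rational(-52509, 4867913)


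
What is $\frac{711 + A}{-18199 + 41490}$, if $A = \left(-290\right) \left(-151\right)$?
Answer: $\frac{44501}{23291} \approx 1.9107$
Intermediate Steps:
$A = 43790$
$\frac{711 + A}{-18199 + 41490} = \frac{711 + 43790}{-18199 + 41490} = \frac{44501}{23291}$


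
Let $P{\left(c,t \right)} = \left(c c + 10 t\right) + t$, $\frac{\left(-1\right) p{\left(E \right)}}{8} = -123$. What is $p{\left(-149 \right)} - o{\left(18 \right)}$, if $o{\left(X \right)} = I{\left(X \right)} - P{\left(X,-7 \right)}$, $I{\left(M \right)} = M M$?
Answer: $907$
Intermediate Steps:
$p{\left(E \right)} = 984$ ($p{\left(E \right)} = \left(-8\right) \left(-123\right) = 984$)
$P{\left(c,t \right)} = c^{2} + 11 t$ ($P{\left(c,t \right)} = \left(c^{2} + 10 t\right) + t = c^{2} + 11 t$)
$I{\left(M \right)} = M^{2}$
$o{\left(X \right)} = 77$ ($o{\left(X \right)} = X^{2} - \left(X^{2} + 11 \left(-7\right)\right) = X^{2} - \left(X^{2} - 77\right) = X^{2} - \left(-77 + X^{2}\right) = 77$)
$p{\left(-149 \right)} - o{\left(18 \right)} = 984 - 77 = 907$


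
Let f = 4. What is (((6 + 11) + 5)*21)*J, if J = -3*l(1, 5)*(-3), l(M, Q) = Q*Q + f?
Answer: 120582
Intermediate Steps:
l(M, Q) = 4 + Q² (l(M, Q) = Q*Q + 4 = Q² + 4 = 4 + Q²)
J = 261 (J = -3*(4 + 5²)*(-3) = -3*(4 + 25)*(-3) = -3*29*(-3) = -87*(-3) = 261)
(((6 + 11) + 5)*21)*J = (((6 + 11) + 5)*21)*261 = ((17 + 5)*21)*261 = (22*21)*261 = 462*261 = 120582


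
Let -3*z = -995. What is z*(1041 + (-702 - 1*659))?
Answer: -318400/3 ≈ -1.0613e+5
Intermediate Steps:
z = 995/3 (z = -⅓*(-995) = 995/3 ≈ 331.67)
z*(1041 + (-702 - 1*659)) = 995*(1041 + (-702 - 1*659))/3 = 995*(1041 + (-702 - 659))/3 = 995*(1041 - 1361)/3 = (995/3)*(-320) = -318400/3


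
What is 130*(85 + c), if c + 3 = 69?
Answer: 19630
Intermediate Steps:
c = 66 (c = -3 + 69 = 66)
130*(85 + c) = 130*(85 + 66) = 130*151 = 19630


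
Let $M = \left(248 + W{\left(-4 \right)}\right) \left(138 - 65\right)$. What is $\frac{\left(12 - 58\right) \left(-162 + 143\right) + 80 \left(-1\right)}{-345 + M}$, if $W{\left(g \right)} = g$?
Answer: $\frac{794}{17467} \approx 0.045457$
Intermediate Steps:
$M = 17812$ ($M = \left(248 - 4\right) \left(138 - 65\right) = 244 \cdot 73 = 17812$)
$\frac{\left(12 - 58\right) \left(-162 + 143\right) + 80 \left(-1\right)}{-345 + M} = \frac{\left(12 - 58\right) \left(-162 + 143\right) + 80 \left(-1\right)}{-345 + 17812} = \frac{\left(-46\right) \left(-19\right) - 80}{17467} = \left(874 - 80\right) \frac{1}{17467} = 794 \cdot \frac{1}{17467} = \frac{794}{17467}$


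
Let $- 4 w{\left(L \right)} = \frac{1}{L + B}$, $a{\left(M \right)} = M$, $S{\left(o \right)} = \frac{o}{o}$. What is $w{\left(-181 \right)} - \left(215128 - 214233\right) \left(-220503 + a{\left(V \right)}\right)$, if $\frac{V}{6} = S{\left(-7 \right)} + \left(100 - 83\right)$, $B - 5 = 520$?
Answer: $\frac{271420850399}{1376} \approx 1.9725 \cdot 10^{8}$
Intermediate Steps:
$S{\left(o \right)} = 1$
$B = 525$ ($B = 5 + 520 = 525$)
$V = 108$ ($V = 6 \left(1 + \left(100 - 83\right)\right) = 6 \left(1 + 17\right) = 6 \cdot 18 = 108$)
$w{\left(L \right)} = - \frac{1}{4 \left(525 + L\right)}$ ($w{\left(L \right)} = - \frac{1}{4 \left(L + 525\right)} = - \frac{1}{4 \left(525 + L\right)}$)
$w{\left(-181 \right)} - \left(215128 - 214233\right) \left(-220503 + a{\left(V \right)}\right) = - \frac{1}{2100 + 4 \left(-181\right)} - \left(215128 - 214233\right) \left(-220503 + 108\right) = - \frac{1}{2100 - 724} - 895 \left(-220395\right) = - \frac{1}{1376} - -197253525 = \left(-1\right) \frac{1}{1376} + 197253525 = - \frac{1}{1376} + 197253525 = \frac{271420850399}{1376}$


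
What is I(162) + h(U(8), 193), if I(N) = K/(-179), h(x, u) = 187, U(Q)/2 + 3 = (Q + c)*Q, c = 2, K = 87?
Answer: 33386/179 ≈ 186.51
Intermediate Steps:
U(Q) = -6 + 2*Q*(2 + Q) (U(Q) = -6 + 2*((Q + 2)*Q) = -6 + 2*((2 + Q)*Q) = -6 + 2*(Q*(2 + Q)) = -6 + 2*Q*(2 + Q))
I(N) = -87/179 (I(N) = 87/(-179) = 87*(-1/179) = -87/179)
I(162) + h(U(8), 193) = -87/179 + 187 = 33386/179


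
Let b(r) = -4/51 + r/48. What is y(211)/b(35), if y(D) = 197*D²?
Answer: 2385613264/177 ≈ 1.3478e+7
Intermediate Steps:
b(r) = -4/51 + r/48 (b(r) = -4*1/51 + r*(1/48) = -4/51 + r/48)
y(211)/b(35) = (197*211²)/(-4/51 + (1/48)*35) = (197*44521)/(-4/51 + 35/48) = 8770637/(177/272) = 8770637*(272/177) = 2385613264/177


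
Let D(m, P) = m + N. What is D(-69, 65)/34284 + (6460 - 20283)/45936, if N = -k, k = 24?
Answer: -39848315/131239152 ≈ -0.30363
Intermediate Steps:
N = -24 (N = -1*24 = -24)
D(m, P) = -24 + m (D(m, P) = m - 24 = -24 + m)
D(-69, 65)/34284 + (6460 - 20283)/45936 = (-24 - 69)/34284 + (6460 - 20283)/45936 = -93*1/34284 - 13823*1/45936 = -31/11428 - 13823/45936 = -39848315/131239152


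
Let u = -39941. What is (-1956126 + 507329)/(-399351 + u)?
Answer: 206971/62756 ≈ 3.2980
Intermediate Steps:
(-1956126 + 507329)/(-399351 + u) = (-1956126 + 507329)/(-399351 - 39941) = -1448797/(-439292) = -1448797*(-1/439292) = 206971/62756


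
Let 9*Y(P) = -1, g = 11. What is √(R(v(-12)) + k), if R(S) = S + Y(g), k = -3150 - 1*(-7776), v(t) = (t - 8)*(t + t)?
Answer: √45953/3 ≈ 71.456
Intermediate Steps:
v(t) = 2*t*(-8 + t) (v(t) = (-8 + t)*(2*t) = 2*t*(-8 + t))
Y(P) = -⅑ (Y(P) = (⅑)*(-1) = -⅑)
k = 4626 (k = -3150 + 7776 = 4626)
R(S) = -⅑ + S (R(S) = S - ⅑ = -⅑ + S)
√(R(v(-12)) + k) = √((-⅑ + 2*(-12)*(-8 - 12)) + 4626) = √((-⅑ + 2*(-12)*(-20)) + 4626) = √((-⅑ + 480) + 4626) = √(4319/9 + 4626) = √(45953/9) = √45953/3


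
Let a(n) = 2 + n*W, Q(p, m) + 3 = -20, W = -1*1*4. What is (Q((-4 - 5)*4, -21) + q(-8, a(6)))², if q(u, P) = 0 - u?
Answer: 225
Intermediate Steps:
W = -4 (W = -1*4 = -4)
Q(p, m) = -23 (Q(p, m) = -3 - 20 = -23)
a(n) = 2 - 4*n (a(n) = 2 + n*(-4) = 2 - 4*n)
q(u, P) = -u
(Q((-4 - 5)*4, -21) + q(-8, a(6)))² = (-23 - 1*(-8))² = (-23 + 8)² = (-15)² = 225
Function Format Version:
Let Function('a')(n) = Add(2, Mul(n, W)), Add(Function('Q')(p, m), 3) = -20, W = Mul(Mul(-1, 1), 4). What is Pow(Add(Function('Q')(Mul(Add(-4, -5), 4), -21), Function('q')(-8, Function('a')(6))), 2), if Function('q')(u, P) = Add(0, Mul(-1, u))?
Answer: 225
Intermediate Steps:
W = -4 (W = Mul(-1, 4) = -4)
Function('Q')(p, m) = -23 (Function('Q')(p, m) = Add(-3, -20) = -23)
Function('a')(n) = Add(2, Mul(-4, n)) (Function('a')(n) = Add(2, Mul(n, -4)) = Add(2, Mul(-4, n)))
Function('q')(u, P) = Mul(-1, u)
Pow(Add(Function('Q')(Mul(Add(-4, -5), 4), -21), Function('q')(-8, Function('a')(6))), 2) = Pow(Add(-23, Mul(-1, -8)), 2) = Pow(Add(-23, 8), 2) = Pow(-15, 2) = 225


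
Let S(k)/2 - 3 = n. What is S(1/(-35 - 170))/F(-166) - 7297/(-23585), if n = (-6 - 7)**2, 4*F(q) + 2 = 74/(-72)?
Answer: -1167511187/2570765 ≈ -454.15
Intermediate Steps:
F(q) = -109/144 (F(q) = -1/2 + (74/(-72))/4 = -1/2 + (74*(-1/72))/4 = -1/2 + (1/4)*(-37/36) = -1/2 - 37/144 = -109/144)
n = 169 (n = (-13)**2 = 169)
S(k) = 344 (S(k) = 6 + 2*169 = 6 + 338 = 344)
S(1/(-35 - 170))/F(-166) - 7297/(-23585) = 344/(-109/144) - 7297/(-23585) = 344*(-144/109) - 7297*(-1/23585) = -49536/109 + 7297/23585 = -1167511187/2570765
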